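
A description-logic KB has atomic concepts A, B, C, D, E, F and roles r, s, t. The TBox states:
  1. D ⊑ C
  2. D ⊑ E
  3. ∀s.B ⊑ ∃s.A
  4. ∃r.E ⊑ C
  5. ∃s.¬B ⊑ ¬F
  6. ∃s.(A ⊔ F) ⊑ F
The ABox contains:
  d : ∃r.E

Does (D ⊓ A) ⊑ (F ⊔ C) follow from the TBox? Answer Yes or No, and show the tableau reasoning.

1. (D ⊓ A) ⊑ (F ⊔ C)  ⇔  ((D ⊓ A) ⊓ (¬F ⊓ ¬C)) unsat w.r.t. T
   all branches close; clash {C, ¬C} at x₀
2. Hence (D ⊓ A) ⊑ (F ⊔ C): entailed.

Yes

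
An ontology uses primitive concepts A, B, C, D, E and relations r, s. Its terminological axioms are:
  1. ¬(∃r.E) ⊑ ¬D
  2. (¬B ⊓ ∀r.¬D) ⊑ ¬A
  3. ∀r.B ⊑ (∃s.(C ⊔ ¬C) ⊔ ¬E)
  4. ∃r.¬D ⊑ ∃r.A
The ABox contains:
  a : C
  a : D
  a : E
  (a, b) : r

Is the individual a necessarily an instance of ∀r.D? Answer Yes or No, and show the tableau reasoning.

1. a : ∀r.D?  L(a) = {C, D, E} ∪ {∃r.¬D}
   apply at a: ∃r.¬D⊑∃r.A
   open: L(a) ⊇ {B, C, D, E, ∃r.A, …} (+ ∃-successors) — a ∉ ∀r.D possible
2. Hence a : ∀r.D: not entailed.

No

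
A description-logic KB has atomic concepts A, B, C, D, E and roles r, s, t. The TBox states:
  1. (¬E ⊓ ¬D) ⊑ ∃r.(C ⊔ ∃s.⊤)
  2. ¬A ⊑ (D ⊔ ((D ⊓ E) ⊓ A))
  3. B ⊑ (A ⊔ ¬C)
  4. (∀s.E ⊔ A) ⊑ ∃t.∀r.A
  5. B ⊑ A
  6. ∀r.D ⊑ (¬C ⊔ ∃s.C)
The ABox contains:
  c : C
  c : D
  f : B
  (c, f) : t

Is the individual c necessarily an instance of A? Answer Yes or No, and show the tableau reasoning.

1. c : A?  L(c) = {C, D} ∪ {¬A}
   apply at c: ¬A⊑(D ⊔ ((D ⊓ E) ⊓ A))
   open: L(c) ⊇ {C, D, ¬A, ¬B, ∃r.¬D, …} (+ ∃-successors) — c ∉ A possible
2. Hence c : A: not entailed.

No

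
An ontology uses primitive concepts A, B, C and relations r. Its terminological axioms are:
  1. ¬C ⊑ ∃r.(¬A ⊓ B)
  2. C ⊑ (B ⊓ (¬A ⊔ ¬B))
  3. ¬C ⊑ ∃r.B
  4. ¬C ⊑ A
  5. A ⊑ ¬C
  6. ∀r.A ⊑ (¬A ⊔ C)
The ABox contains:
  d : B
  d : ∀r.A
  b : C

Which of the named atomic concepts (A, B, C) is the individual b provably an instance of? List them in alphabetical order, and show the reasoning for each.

1. b : A?  L(b) = {C} ∪ {¬A}
   apply at b: C⊑(B ⊓ (¬A ⊔ ¬B))
   open: L(b) ⊇ {B, C, ¬A, ∃r.¬A} (+ ∃-successors) — b ∉ A possible
2. b : B?  L(b) = {C} ∪ {¬B}
   clash {C, ¬C} at b — b ∈ B
3. b : C?  L(b) = {C} ∪ {¬C}
   clash {C, ¬C} at b — b ∈ C
4. Entailed for b: {B, C}

{B, C}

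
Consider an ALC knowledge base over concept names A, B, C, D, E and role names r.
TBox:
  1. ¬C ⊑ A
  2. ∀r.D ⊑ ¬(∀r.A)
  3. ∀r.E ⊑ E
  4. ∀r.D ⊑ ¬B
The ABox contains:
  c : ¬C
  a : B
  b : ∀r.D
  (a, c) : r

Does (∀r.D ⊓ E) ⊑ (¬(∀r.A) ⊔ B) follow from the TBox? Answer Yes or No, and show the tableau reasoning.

Yes

1. (∀r.D ⊓ E) ⊑ (¬(∀r.A) ⊔ B)  ⇔  ((∀r.D ⊓ E) ⊓ (∀r.A ⊓ ¬B)) unsat w.r.t. T
   all branches close; clash {A, ¬A} at an ∃-successor
2. Hence (∀r.D ⊓ E) ⊑ (¬(∀r.A) ⊔ B): entailed.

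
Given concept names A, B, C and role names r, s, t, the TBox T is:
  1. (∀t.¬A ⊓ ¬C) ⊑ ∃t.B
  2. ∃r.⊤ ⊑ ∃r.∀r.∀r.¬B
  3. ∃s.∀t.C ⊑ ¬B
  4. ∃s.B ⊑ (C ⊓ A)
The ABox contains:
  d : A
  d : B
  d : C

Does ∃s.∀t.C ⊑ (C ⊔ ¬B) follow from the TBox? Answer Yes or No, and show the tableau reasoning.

1. ∃s.∀t.C ⊑ (C ⊔ ¬B)  ⇔  (∃s.∀t.C ⊓ (¬C ⊓ B)) unsat w.r.t. T
   all branches close; clash {C, ¬C} at x₀
2. Hence ∃s.∀t.C ⊑ (C ⊔ ¬B): entailed.

Yes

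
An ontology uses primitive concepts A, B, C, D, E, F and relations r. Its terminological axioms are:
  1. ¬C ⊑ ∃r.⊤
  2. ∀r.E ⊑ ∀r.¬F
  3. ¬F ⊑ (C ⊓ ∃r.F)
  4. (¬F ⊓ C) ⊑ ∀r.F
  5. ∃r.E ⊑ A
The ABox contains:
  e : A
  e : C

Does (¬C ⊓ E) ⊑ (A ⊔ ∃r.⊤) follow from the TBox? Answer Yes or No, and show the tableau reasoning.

Yes

1. (¬C ⊓ E) ⊑ (A ⊔ ∃r.⊤)  ⇔  ((¬C ⊓ E) ⊓ (¬A ⊓ ∀r.⊥)) unsat w.r.t. T
   all branches close; clash {C, ¬C} at x₀
2. Hence (¬C ⊓ E) ⊑ (A ⊔ ∃r.⊤): entailed.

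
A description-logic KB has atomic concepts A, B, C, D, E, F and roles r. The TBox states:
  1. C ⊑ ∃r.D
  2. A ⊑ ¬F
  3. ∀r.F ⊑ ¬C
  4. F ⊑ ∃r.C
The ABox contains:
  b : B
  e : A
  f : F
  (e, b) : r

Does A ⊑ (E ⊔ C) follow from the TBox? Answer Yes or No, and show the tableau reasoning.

1. A ⊑ (E ⊔ C)  ⇔  (A ⊓ (¬E ⊓ ¬C)) unsat w.r.t. T
   apply at x₀: A⊑¬F
   open: L(x₀) ⊇ {A, ¬C, ¬E, ¬F}
2. Hence A ⊑ (E ⊔ C): not entailed.

No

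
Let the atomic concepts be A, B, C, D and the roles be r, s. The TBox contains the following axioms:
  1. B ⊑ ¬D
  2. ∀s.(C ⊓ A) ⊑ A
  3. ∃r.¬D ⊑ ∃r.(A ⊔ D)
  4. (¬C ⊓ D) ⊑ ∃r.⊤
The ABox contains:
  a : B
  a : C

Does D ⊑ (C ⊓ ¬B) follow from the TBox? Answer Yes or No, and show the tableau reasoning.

1. D ⊑ (C ⊓ ¬B)  ⇔  (D ⊓ (¬C ⊔ B)) unsat w.r.t. T
   open: L(x₀) ⊇ {D, ¬B, ¬C, ∀r.D, ∃r.⊤, …} (+ ∃-successors)
2. Hence D ⊑ (C ⊓ ¬B): not entailed.

No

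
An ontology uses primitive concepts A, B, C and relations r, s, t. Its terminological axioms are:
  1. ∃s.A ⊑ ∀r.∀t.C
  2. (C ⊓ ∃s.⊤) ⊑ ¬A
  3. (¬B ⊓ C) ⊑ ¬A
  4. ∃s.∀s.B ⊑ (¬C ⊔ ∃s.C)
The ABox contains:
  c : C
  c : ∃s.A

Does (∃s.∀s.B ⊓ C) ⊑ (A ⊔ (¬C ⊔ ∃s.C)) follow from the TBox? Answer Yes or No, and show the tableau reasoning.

1. (∃s.∀s.B ⊓ C) ⊑ (A ⊔ (¬C ⊔ ∃s.C))  ⇔  ((∃s.∀s.B ⊓ C) ⊓ (¬A ⊓ (C ⊓ ∀s.¬C))) unsat w.r.t. T
   all branches close; clash {C, ¬C} at an ∃-successor
2. Hence (∃s.∀s.B ⊓ C) ⊑ (A ⊔ (¬C ⊔ ∃s.C)): entailed.

Yes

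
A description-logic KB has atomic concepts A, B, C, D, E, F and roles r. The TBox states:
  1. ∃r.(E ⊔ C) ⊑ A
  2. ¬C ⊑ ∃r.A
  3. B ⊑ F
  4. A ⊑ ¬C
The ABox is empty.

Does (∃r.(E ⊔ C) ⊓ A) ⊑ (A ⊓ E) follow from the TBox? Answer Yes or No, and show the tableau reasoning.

No

1. (∃r.(E ⊔ C) ⊓ A) ⊑ (A ⊓ E)  ⇔  ((∃r.(E ⊔ C) ⊓ A) ⊓ (¬A ⊔ ¬E)) unsat w.r.t. T
   apply at x₀: A⊑¬C
   open: L(x₀) ⊇ {A, ¬B, ¬C, ¬E, ∃r.(E ⊔ C), …} (+ ∃-successors)
2. Hence (∃r.(E ⊔ C) ⊓ A) ⊑ (A ⊓ E): not entailed.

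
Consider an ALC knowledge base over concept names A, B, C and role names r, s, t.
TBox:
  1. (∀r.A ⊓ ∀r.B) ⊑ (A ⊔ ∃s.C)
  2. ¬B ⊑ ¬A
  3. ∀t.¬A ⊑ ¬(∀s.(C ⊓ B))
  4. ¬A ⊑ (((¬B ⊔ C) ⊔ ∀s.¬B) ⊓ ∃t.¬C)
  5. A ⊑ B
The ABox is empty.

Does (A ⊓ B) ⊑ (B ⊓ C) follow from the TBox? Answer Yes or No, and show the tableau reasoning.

No

1. (A ⊓ B) ⊑ (B ⊓ C)  ⇔  ((A ⊓ B) ⊓ (¬B ⊔ ¬C)) unsat w.r.t. T
   open: L(x₀) ⊇ {A, B, ¬C, ∃r.¬A, ∃t.A} (+ ∃-successors)
2. Hence (A ⊓ B) ⊑ (B ⊓ C): not entailed.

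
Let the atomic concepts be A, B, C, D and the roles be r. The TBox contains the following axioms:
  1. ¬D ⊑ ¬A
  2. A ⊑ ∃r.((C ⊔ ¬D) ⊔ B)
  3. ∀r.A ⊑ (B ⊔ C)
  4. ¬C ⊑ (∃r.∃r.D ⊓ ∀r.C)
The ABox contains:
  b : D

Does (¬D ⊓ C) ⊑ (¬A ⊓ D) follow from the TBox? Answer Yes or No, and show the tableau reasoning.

No

1. (¬D ⊓ C) ⊑ (¬A ⊓ D)  ⇔  ((¬D ⊓ C) ⊓ (A ⊔ ¬D)) unsat w.r.t. T
   apply at x₀: ¬D⊑¬A
   open: L(x₀) ⊇ {C, ¬A, ¬D, ∃r.¬A} (+ ∃-successors)
2. Hence (¬D ⊓ C) ⊑ (¬A ⊓ D): not entailed.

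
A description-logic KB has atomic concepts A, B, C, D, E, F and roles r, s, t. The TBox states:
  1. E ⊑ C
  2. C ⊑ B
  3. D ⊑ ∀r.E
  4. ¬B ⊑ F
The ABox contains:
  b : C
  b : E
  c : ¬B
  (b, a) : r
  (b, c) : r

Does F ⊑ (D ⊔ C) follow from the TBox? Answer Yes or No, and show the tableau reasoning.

1. F ⊑ (D ⊔ C)  ⇔  (F ⊓ (¬D ⊓ ¬C)) unsat w.r.t. T
   open: L(x₀) ⊇ {F, ¬C, ¬D, ¬E}
2. Hence F ⊑ (D ⊔ C): not entailed.

No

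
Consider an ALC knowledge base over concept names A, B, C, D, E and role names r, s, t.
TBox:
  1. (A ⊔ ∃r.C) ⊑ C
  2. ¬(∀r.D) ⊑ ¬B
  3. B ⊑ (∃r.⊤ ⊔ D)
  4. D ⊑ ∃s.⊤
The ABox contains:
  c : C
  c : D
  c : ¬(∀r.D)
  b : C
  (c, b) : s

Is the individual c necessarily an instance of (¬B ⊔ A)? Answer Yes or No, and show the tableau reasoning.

1. c : (¬B ⊔ A)?  L(c) = {C, D, ¬(∀r.D)} ∪ {(B ⊓ ¬A)}
   clash {B, ¬B} at c — c ∈ (¬B ⊔ A)
2. Hence c : (¬B ⊔ A): entailed.

Yes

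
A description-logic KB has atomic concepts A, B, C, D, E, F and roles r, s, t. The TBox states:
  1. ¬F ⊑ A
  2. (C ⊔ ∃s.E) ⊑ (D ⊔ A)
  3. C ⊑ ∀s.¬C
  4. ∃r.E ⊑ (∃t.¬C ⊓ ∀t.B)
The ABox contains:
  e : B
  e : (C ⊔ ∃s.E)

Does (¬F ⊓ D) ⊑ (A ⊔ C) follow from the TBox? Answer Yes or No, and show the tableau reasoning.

Yes

1. (¬F ⊓ D) ⊑ (A ⊔ C)  ⇔  ((¬F ⊓ D) ⊓ (¬A ⊓ ¬C)) unsat w.r.t. T
   all branches close; clash {A, ¬A} at x₀
2. Hence (¬F ⊓ D) ⊑ (A ⊔ C): entailed.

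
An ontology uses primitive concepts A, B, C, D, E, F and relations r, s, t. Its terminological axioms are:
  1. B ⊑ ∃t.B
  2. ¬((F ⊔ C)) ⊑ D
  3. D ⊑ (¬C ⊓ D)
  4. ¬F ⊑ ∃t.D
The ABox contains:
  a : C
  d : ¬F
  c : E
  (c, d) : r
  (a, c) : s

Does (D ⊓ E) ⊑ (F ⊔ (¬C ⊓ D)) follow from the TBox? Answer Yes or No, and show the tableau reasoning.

1. (D ⊓ E) ⊑ (F ⊔ (¬C ⊓ D))  ⇔  ((D ⊓ E) ⊓ (¬F ⊓ (C ⊔ ¬D))) unsat w.r.t. T
   all branches close; clash {D, ¬D} at x₀
2. Hence (D ⊓ E) ⊑ (F ⊔ (¬C ⊓ D)): entailed.

Yes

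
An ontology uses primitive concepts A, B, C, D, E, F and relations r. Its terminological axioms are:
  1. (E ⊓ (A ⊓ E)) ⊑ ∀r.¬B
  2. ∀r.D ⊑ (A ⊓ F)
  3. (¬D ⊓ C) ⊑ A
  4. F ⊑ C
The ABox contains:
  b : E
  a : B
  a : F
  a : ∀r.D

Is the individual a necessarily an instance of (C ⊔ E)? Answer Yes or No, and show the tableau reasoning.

Yes

1. a : (C ⊔ E)?  L(a) = {B, F, ∀r.D} ∪ {(¬C ⊓ ¬E)}
   clash {C, ¬C} at a — a ∈ (C ⊔ E)
2. Hence a : (C ⊔ E): entailed.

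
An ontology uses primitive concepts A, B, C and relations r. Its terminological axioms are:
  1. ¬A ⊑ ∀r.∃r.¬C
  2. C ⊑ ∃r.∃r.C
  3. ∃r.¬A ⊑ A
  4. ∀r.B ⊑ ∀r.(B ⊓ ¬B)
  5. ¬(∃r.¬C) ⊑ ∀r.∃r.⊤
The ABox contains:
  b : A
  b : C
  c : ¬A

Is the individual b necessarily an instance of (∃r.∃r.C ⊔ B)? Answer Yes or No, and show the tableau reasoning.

1. b : (∃r.∃r.C ⊔ B)?  L(b) = {A, C} ∪ {(∀r.∀r.¬C ⊓ ¬B)}
   clash {B, ¬B} at an ∃-successor — b ∈ (∃r.∃r.C ⊔ B)
2. Hence b : (∃r.∃r.C ⊔ B): entailed.

Yes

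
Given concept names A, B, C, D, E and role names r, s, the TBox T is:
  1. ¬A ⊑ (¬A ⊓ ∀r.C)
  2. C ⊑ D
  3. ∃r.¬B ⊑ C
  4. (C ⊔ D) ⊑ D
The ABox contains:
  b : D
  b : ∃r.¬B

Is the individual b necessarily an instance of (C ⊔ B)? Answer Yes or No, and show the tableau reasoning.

1. b : (C ⊔ B)?  L(b) = {D, ∃r.¬B} ∪ {(¬C ⊓ ¬B)}
   clash {C, ¬C} at b — b ∈ (C ⊔ B)
2. Hence b : (C ⊔ B): entailed.

Yes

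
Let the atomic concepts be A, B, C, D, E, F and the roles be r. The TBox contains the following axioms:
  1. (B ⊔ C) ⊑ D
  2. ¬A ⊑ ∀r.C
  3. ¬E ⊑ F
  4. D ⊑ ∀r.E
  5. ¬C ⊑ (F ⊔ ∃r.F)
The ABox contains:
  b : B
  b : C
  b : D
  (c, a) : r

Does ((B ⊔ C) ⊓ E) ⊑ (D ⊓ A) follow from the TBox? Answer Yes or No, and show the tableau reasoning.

1. ((B ⊔ C) ⊓ E) ⊑ (D ⊓ A)  ⇔  (((B ⊔ C) ⊓ E) ⊓ (¬D ⊔ ¬A)) unsat w.r.t. T
   apply at x₀: (B ⊔ C)⊑D
   open: L(x₀) ⊇ {B, C, D, E, ¬A, …}
2. Hence ((B ⊔ C) ⊓ E) ⊑ (D ⊓ A): not entailed.

No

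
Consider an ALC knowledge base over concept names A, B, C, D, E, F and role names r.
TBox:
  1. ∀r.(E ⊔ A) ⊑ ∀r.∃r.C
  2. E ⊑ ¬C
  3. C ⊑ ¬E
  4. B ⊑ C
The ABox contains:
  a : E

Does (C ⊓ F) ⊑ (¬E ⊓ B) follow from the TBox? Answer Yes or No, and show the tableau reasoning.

1. (C ⊓ F) ⊑ (¬E ⊓ B)  ⇔  ((C ⊓ F) ⊓ (E ⊔ ¬B)) unsat w.r.t. T
   apply at x₀: C⊑¬E
   open: L(x₀) ⊇ {C, F, ¬B, ¬E, ∃r.(¬E ⊓ ¬A)} (+ ∃-successors)
2. Hence (C ⊓ F) ⊑ (¬E ⊓ B): not entailed.

No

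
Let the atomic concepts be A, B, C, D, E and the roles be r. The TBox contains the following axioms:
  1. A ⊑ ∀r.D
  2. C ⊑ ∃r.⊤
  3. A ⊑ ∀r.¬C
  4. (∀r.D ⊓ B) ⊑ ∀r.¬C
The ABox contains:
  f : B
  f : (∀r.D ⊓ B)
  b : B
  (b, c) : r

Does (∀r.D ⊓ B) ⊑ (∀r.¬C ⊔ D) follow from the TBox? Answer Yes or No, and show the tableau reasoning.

Yes

1. (∀r.D ⊓ B) ⊑ (∀r.¬C ⊔ D)  ⇔  ((∀r.D ⊓ B) ⊓ (∃r.C ⊓ ¬D)) unsat w.r.t. T
   all branches close; clash {C, ¬C} at an ∃-successor
2. Hence (∀r.D ⊓ B) ⊑ (∀r.¬C ⊔ D): entailed.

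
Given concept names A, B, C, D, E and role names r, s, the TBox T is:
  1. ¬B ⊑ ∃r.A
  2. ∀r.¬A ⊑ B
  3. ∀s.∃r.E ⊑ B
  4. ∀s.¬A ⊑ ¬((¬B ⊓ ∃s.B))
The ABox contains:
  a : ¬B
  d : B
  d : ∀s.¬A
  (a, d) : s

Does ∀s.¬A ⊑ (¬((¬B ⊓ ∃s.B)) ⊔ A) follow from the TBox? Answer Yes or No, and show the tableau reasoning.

Yes

1. ∀s.¬A ⊑ (¬((¬B ⊓ ∃s.B)) ⊔ A)  ⇔  (∀s.¬A ⊓ ((¬B ⊓ ∃s.B) ⊓ ¬A)) unsat w.r.t. T
   all branches close; clash {B, ¬B} at x₀
2. Hence ∀s.¬A ⊑ (¬((¬B ⊓ ∃s.B)) ⊔ A): entailed.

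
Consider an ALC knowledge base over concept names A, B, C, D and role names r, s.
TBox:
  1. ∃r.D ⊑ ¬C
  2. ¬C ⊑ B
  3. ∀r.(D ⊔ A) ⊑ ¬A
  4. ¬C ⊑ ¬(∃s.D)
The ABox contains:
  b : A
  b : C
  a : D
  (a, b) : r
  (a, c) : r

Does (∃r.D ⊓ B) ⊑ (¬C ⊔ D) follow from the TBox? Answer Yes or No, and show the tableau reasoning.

Yes

1. (∃r.D ⊓ B) ⊑ (¬C ⊔ D)  ⇔  ((∃r.D ⊓ B) ⊓ (C ⊓ ¬D)) unsat w.r.t. T
   all branches close; clash {C, ¬C} at x₀
2. Hence (∃r.D ⊓ B) ⊑ (¬C ⊔ D): entailed.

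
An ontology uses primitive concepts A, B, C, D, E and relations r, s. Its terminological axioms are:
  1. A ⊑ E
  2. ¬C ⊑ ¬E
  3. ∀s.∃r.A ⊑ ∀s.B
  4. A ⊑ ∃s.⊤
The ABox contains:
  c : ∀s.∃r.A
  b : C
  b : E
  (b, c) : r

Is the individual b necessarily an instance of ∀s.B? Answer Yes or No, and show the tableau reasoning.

1. b : ∀s.B?  L(b) = {C, E} ∪ {∃s.¬B}
   open: L(b) ⊇ {C, E, ¬A, ∃s.¬B, ∃s.∀r.¬A} (+ ∃-successors) — b ∉ ∀s.B possible
2. Hence b : ∀s.B: not entailed.

No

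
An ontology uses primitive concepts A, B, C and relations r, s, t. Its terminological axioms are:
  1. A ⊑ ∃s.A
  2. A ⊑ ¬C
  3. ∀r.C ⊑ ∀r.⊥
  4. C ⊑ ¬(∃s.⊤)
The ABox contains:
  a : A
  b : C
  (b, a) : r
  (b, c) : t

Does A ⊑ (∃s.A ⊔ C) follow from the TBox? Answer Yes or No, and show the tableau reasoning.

1. A ⊑ (∃s.A ⊔ C)  ⇔  (A ⊓ (∀s.¬A ⊓ ¬C)) unsat w.r.t. T
   all branches close; clash {A, ¬A} at an ∃-successor
2. Hence A ⊑ (∃s.A ⊔ C): entailed.

Yes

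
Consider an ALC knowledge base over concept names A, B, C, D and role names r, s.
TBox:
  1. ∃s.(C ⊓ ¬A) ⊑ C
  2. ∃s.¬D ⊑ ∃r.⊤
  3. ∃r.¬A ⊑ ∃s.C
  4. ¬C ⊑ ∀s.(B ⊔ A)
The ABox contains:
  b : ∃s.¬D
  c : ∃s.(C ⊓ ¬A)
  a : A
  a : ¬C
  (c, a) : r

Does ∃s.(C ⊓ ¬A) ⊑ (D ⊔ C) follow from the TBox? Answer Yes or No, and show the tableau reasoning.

Yes

1. ∃s.(C ⊓ ¬A) ⊑ (D ⊔ C)  ⇔  (∃s.(C ⊓ ¬A) ⊓ (¬D ⊓ ¬C)) unsat w.r.t. T
   all branches close; clash {C, ¬C} at x₀
2. Hence ∃s.(C ⊓ ¬A) ⊑ (D ⊔ C): entailed.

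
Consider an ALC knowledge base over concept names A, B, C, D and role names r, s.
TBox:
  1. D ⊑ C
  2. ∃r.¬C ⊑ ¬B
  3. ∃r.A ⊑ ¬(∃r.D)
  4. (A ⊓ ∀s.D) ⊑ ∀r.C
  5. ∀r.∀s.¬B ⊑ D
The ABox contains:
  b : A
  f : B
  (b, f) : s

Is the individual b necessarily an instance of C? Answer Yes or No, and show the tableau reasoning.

No

1. b : C?  L(b) = {A} ∪ {¬C}
   open: L(b) ⊇ {A, ¬C, ¬D, ∀r.C, ∀r.¬A, …} (+ ∃-successors) — b ∉ C possible
2. Hence b : C: not entailed.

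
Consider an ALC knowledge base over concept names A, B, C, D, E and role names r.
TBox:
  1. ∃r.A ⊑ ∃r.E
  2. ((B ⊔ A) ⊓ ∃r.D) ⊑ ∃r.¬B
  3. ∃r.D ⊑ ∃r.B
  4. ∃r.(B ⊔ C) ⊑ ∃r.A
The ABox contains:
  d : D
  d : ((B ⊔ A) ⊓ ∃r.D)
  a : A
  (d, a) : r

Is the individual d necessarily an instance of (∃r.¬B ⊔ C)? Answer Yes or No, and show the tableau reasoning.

1. d : (∃r.¬B ⊔ C)?  L(d) = {D, ((B ⊔ A) ⊓ ∃r.D)} ∪ {(∀r.B ⊓ ¬C)}
   clash {B, ¬B} at an ∃-successor — d ∈ (∃r.¬B ⊔ C)
2. Hence d : (∃r.¬B ⊔ C): entailed.

Yes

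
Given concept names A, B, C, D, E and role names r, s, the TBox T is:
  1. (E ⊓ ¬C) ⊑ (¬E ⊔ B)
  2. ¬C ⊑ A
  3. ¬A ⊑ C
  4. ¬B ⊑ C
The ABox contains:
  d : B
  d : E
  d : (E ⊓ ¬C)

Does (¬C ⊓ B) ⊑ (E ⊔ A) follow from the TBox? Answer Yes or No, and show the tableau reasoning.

Yes

1. (¬C ⊓ B) ⊑ (E ⊔ A)  ⇔  ((¬C ⊓ B) ⊓ (¬E ⊓ ¬A)) unsat w.r.t. T
   all branches close; clash {C, ¬C} at x₀
2. Hence (¬C ⊓ B) ⊑ (E ⊔ A): entailed.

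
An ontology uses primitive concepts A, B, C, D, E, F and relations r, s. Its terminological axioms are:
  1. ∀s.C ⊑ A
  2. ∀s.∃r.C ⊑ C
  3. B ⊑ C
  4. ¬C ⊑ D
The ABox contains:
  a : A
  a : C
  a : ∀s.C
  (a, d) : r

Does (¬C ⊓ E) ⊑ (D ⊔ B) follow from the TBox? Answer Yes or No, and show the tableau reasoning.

1. (¬C ⊓ E) ⊑ (D ⊔ B)  ⇔  ((¬C ⊓ E) ⊓ (¬D ⊓ ¬B)) unsat w.r.t. T
   all branches close; clash {D, ¬D} at x₀
2. Hence (¬C ⊓ E) ⊑ (D ⊔ B): entailed.

Yes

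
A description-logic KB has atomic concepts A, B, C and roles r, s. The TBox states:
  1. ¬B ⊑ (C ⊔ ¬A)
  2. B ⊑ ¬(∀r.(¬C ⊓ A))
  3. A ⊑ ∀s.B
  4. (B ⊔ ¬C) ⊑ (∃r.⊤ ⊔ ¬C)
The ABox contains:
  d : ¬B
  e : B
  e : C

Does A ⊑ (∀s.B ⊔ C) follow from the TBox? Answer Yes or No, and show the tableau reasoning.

Yes

1. A ⊑ (∀s.B ⊔ C)  ⇔  (A ⊓ (∃s.¬B ⊓ ¬C)) unsat w.r.t. T
   all branches close; clash {A, ¬A} at x₀
2. Hence A ⊑ (∀s.B ⊔ C): entailed.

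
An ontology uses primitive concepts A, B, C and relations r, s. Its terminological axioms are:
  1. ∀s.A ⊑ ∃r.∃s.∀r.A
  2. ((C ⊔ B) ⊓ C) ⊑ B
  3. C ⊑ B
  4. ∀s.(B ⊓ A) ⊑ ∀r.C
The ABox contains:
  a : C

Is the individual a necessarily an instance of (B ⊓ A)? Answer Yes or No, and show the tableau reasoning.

1. a : (B ⊓ A)?  L(a) = {C} ∪ {(¬B ⊔ ¬A)}
   apply at a: C⊑B
   open: L(a) ⊇ {B, C, ¬A, ∃s.(¬B ⊔ ¬A), ∃s.¬A} (+ ∃-successors) — a ∉ (B ⊓ A) possible
2. Hence a : (B ⊓ A): not entailed.

No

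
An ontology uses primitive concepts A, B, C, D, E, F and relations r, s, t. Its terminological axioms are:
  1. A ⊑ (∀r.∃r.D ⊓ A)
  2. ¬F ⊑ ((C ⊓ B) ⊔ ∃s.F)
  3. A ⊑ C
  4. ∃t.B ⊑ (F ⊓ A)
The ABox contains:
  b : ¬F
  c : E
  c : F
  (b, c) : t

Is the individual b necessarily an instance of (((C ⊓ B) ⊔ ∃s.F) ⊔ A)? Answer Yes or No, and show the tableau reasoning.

1. b : (((C ⊓ B) ⊔ ∃s.F) ⊔ A)?  L(b) = {¬F} ∪ {(((¬C ⊔ ¬B) ⊓ ∀s.¬F) ⊓ ¬A)}
   clash {A, ¬A} at b — b ∈ (((C ⊓ B) ⊔ ∃s.F) ⊔ A)
2. Hence b : (((C ⊓ B) ⊔ ∃s.F) ⊔ A): entailed.

Yes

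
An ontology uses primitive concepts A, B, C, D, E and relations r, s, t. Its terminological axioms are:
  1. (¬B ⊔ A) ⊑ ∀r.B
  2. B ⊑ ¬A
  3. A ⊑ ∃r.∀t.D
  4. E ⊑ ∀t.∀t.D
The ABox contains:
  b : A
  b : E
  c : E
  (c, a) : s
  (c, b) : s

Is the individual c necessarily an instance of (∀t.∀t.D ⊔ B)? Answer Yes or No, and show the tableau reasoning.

1. c : (∀t.∀t.D ⊔ B)?  L(c) = {E} ∪ {(∃t.∃t.¬D ⊓ ¬B)}
   clash {D, ¬D} at an ∃-successor — c ∈ (∀t.∀t.D ⊔ B)
2. Hence c : (∀t.∀t.D ⊔ B): entailed.

Yes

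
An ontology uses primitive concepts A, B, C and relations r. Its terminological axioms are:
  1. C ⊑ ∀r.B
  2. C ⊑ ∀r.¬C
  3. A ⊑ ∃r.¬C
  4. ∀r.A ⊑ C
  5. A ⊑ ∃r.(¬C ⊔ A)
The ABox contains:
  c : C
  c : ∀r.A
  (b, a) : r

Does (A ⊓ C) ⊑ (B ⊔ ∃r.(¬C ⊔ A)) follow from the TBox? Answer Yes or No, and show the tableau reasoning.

1. (A ⊓ C) ⊑ (B ⊔ ∃r.(¬C ⊔ A))  ⇔  ((A ⊓ C) ⊓ (¬B ⊓ ∀r.(C ⊓ ¬A))) unsat w.r.t. T
   all branches close; clash {C, ¬C} at an ∃-successor
2. Hence (A ⊓ C) ⊑ (B ⊔ ∃r.(¬C ⊔ A)): entailed.

Yes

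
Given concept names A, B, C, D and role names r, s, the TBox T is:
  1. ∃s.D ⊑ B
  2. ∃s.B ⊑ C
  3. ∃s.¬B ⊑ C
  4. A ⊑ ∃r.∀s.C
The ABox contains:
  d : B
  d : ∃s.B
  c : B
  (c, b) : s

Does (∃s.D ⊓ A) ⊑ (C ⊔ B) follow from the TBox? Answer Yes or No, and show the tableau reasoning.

1. (∃s.D ⊓ A) ⊑ (C ⊔ B)  ⇔  ((∃s.D ⊓ A) ⊓ (¬C ⊓ ¬B)) unsat w.r.t. T
   all branches close; clash {C, ¬C} at x₀
2. Hence (∃s.D ⊓ A) ⊑ (C ⊔ B): entailed.

Yes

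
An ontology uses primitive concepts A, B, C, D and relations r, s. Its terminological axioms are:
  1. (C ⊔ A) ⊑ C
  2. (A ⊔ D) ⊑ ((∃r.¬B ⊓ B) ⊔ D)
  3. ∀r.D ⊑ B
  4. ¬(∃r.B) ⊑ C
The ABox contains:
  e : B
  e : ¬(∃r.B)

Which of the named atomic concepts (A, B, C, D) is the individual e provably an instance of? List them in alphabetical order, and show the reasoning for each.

{B, C}

1. e : A?  L(e) = {B, ¬(∃r.B)} ∪ {¬A}
   apply at e: ¬(∃r.B)⊑C
   open: L(e) ⊇ {B, C, ¬A, ¬D, ∀r.¬B} — e ∉ A possible
2. e : B?  L(e) = {B, ¬(∃r.B)} ∪ {¬B}
   clash {B, ¬B} at e — e ∈ B
3. e : C?  L(e) = {B, ¬(∃r.B)} ∪ {¬C}
   clash {C, ¬C} at e — e ∈ C
4. e : D?  L(e) = {B, ¬(∃r.B)} ∪ {¬D}
   apply at e: ¬(∃r.B)⊑C
   open: L(e) ⊇ {B, C, ¬A, ¬D, ∀r.¬B} — e ∉ D possible
5. Entailed for e: {B, C}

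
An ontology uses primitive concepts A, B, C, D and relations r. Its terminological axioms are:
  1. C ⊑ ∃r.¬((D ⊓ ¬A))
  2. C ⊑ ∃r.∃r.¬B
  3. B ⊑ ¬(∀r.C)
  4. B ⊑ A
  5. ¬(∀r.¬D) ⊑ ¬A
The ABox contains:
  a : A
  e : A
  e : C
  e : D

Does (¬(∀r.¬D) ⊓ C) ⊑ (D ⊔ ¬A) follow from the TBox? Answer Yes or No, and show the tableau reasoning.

1. (¬(∀r.¬D) ⊓ C) ⊑ (D ⊔ ¬A)  ⇔  ((∃r.D ⊓ C) ⊓ (¬D ⊓ A)) unsat w.r.t. T
   all branches close; clash {A, ¬A} at x₀
2. Hence (¬(∀r.¬D) ⊓ C) ⊑ (D ⊔ ¬A): entailed.

Yes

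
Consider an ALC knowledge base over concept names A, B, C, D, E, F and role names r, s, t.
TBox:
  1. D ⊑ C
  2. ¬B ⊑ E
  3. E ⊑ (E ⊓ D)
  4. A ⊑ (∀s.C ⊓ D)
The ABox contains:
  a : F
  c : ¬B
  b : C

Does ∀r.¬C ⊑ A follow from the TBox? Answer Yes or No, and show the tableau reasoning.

1. ∀r.¬C ⊑ A  ⇔  (∀r.¬C ⊓ ¬A) unsat w.r.t. T
   open: L(x₀) ⊇ {B, ¬A, ¬D, ¬E, ∀r.¬C}
2. Hence ∀r.¬C ⊑ A: not entailed.

No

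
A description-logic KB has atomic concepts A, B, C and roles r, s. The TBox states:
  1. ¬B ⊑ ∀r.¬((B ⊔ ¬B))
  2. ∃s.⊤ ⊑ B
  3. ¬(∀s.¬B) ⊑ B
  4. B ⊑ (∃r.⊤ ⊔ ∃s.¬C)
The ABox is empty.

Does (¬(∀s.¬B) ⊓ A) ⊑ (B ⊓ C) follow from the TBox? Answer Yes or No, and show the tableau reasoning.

No

1. (¬(∀s.¬B) ⊓ A) ⊑ (B ⊓ C)  ⇔  ((∃s.B ⊓ A) ⊓ (¬B ⊔ ¬C)) unsat w.r.t. T
   apply at x₀: ¬(∀s.¬B)⊑B
   open: L(x₀) ⊇ {A, B, ¬C, ∃r.⊤, ∃s.B} (+ ∃-successors)
2. Hence (¬(∀s.¬B) ⊓ A) ⊑ (B ⊓ C): not entailed.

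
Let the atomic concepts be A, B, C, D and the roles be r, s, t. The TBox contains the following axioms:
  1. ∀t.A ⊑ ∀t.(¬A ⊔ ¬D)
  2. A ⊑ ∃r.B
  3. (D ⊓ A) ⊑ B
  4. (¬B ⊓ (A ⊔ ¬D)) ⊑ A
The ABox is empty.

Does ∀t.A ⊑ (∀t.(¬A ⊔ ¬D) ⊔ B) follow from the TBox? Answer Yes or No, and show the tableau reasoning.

Yes

1. ∀t.A ⊑ (∀t.(¬A ⊔ ¬D) ⊔ B)  ⇔  (∀t.A ⊓ (∃t.(A ⊓ D) ⊓ ¬B)) unsat w.r.t. T
   all branches close; clash {B, ¬B} at x₀
2. Hence ∀t.A ⊑ (∀t.(¬A ⊔ ¬D) ⊔ B): entailed.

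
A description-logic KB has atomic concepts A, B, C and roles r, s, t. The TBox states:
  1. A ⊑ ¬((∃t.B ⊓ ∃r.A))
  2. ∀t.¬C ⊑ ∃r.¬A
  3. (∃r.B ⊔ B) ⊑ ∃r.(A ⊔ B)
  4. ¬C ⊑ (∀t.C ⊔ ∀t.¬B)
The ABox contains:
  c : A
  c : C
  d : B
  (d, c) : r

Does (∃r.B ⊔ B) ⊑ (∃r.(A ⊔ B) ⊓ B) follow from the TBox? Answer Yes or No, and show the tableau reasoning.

No

1. (∃r.B ⊔ B) ⊑ (∃r.(A ⊔ B) ⊓ B)  ⇔  ((∃r.B ⊔ B) ⊓ (∀r.(¬A ⊓ ¬B) ⊔ ¬B)) unsat w.r.t. T
   apply at x₀: (∃r.B ⊔ B)⊑∃r.(A ⊔ B)
   open: L(x₀) ⊇ {C, ¬A, ¬B, ∃r.(A ⊔ B), ∃r.B, …} (+ ∃-successors)
2. Hence (∃r.B ⊔ B) ⊑ (∃r.(A ⊔ B) ⊓ B): not entailed.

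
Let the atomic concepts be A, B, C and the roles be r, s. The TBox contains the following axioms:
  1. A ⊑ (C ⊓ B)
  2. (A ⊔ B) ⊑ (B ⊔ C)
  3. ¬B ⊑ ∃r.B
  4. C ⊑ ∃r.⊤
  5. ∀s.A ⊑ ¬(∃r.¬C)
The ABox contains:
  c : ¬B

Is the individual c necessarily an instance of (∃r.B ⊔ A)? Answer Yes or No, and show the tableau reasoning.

Yes

1. c : (∃r.B ⊔ A)?  L(c) = {¬B} ∪ {(∀r.¬B ⊓ ¬A)}
   clash {B, ¬B} at an ∃-successor — c ∈ (∃r.B ⊔ A)
2. Hence c : (∃r.B ⊔ A): entailed.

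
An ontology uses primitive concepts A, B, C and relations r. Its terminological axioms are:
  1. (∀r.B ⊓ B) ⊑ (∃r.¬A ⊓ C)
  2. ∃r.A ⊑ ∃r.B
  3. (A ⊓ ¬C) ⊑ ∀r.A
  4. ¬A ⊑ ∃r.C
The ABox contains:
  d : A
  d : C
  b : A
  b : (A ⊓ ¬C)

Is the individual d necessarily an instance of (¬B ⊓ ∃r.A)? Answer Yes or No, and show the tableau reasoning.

1. d : (¬B ⊓ ∃r.A)?  L(d) = {A, C} ∪ {(B ⊔ ∀r.¬A)}
   open: L(d) ⊇ {A, B, C, ∀r.¬A, ∃r.¬B} (+ ∃-successors) — d ∉ (¬B ⊓ ∃r.A) possible
2. Hence d : (¬B ⊓ ∃r.A): not entailed.

No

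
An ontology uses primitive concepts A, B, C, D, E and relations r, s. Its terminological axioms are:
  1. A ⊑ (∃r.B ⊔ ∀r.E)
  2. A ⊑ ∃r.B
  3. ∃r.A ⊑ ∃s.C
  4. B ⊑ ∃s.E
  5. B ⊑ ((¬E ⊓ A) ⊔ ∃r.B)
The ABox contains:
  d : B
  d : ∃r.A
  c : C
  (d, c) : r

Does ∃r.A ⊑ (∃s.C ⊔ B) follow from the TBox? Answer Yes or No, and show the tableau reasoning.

Yes

1. ∃r.A ⊑ (∃s.C ⊔ B)  ⇔  (∃r.A ⊓ (∀s.¬C ⊓ ¬B)) unsat w.r.t. T
   all branches close; clash {C, ¬C} at an ∃-successor
2. Hence ∃r.A ⊑ (∃s.C ⊔ B): entailed.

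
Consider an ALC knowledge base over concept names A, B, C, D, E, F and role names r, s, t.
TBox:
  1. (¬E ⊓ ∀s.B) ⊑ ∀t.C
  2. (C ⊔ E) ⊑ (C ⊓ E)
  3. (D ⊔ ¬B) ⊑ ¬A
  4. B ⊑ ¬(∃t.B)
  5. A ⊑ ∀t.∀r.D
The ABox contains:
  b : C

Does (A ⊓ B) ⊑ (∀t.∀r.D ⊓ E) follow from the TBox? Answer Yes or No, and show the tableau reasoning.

No

1. (A ⊓ B) ⊑ (∀t.∀r.D ⊓ E)  ⇔  ((A ⊓ B) ⊓ (∃t.∃r.¬D ⊔ ¬E)) unsat w.r.t. T
   apply at x₀: B⊑¬(∃t.B); A⊑∀t.∀r.D
   open: L(x₀) ⊇ {A, B, ¬C, ¬D, ¬E, …} (+ ∃-successors)
2. Hence (A ⊓ B) ⊑ (∀t.∀r.D ⊓ E): not entailed.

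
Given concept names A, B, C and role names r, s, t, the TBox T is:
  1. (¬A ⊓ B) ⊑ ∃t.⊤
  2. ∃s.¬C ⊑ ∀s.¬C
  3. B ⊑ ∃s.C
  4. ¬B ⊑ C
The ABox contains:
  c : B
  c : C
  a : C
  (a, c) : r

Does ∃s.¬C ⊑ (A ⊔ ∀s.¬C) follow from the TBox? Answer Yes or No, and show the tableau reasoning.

Yes

1. ∃s.¬C ⊑ (A ⊔ ∀s.¬C)  ⇔  (∃s.¬C ⊓ (¬A ⊓ ∃s.C)) unsat w.r.t. T
   all branches close; clash {C, ¬C} at an ∃-successor
2. Hence ∃s.¬C ⊑ (A ⊔ ∀s.¬C): entailed.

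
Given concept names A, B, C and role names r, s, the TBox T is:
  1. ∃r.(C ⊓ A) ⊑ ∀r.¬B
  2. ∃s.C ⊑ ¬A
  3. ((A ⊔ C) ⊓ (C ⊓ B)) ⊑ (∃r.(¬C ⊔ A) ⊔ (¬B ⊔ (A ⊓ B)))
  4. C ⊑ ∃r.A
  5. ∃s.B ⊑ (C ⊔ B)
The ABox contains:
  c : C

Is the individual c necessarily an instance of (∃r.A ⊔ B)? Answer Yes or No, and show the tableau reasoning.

Yes

1. c : (∃r.A ⊔ B)?  L(c) = {C} ∪ {(∀r.¬A ⊓ ¬B)}
   clash {A, ¬A} at an ∃-successor — c ∈ (∃r.A ⊔ B)
2. Hence c : (∃r.A ⊔ B): entailed.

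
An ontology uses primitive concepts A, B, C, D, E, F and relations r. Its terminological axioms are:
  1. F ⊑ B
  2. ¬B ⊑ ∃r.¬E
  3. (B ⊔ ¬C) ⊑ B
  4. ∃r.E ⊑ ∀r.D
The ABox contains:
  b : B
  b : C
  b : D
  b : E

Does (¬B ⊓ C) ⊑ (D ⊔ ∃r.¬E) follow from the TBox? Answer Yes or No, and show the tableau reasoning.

Yes

1. (¬B ⊓ C) ⊑ (D ⊔ ∃r.¬E)  ⇔  ((¬B ⊓ C) ⊓ (¬D ⊓ ∀r.E)) unsat w.r.t. T
   all branches close; clash {B, ¬B} at x₀
2. Hence (¬B ⊓ C) ⊑ (D ⊔ ∃r.¬E): entailed.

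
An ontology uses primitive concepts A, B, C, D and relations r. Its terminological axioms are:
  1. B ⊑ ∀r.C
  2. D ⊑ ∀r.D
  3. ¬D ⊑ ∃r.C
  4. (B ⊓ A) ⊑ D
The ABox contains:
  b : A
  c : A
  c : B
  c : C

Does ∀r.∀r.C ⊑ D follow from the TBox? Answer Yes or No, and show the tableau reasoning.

1. ∀r.∀r.C ⊑ D  ⇔  (∀r.∀r.C ⊓ ¬D) unsat w.r.t. T
   apply at x₀: ¬D⊑∃r.C
   open: L(x₀) ⊇ {¬B, ¬D, ∀r.∀r.C, ∃r.C} (+ ∃-successors)
2. Hence ∀r.∀r.C ⊑ D: not entailed.

No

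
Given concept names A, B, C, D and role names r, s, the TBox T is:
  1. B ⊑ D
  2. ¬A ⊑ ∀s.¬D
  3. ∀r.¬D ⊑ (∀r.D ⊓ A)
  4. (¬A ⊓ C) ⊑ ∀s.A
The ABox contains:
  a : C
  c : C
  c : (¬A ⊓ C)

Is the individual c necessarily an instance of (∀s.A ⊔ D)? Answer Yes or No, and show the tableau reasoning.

1. c : (∀s.A ⊔ D)?  L(c) = {C, (¬A ⊓ C)} ∪ {(∃s.¬A ⊓ ¬D)}
   clash {D, ¬D} at c — c ∈ (∀s.A ⊔ D)
2. Hence c : (∀s.A ⊔ D): entailed.

Yes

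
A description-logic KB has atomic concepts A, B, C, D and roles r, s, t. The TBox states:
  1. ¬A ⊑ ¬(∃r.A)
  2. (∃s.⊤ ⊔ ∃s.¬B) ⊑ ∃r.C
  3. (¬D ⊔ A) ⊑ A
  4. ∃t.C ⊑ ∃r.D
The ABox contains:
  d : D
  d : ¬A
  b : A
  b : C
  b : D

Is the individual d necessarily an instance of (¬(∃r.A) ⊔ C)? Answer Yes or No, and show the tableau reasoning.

1. d : (¬(∃r.A) ⊔ C)?  L(d) = {D, ¬A} ∪ {(∃r.A ⊓ ¬C)}
   clash {A, ¬A} at d — d ∈ (¬(∃r.A) ⊔ C)
2. Hence d : (¬(∃r.A) ⊔ C): entailed.

Yes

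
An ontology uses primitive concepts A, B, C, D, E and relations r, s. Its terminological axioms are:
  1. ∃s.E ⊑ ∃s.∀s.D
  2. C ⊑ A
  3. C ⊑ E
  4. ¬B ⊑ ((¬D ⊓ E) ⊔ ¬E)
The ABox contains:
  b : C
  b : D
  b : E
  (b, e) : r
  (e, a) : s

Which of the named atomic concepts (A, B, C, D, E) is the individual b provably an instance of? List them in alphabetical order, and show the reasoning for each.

{A, B, C, D, E}

1. b : A?  L(b) = {C, D, E} ∪ {¬A}
   clash {A, ¬A} at b — b ∈ A
2. b : B?  L(b) = {C, D, E} ∪ {¬B}
   clash {E, ¬E} at b — b ∈ B
3. b : C?  L(b) = {C, D, E} ∪ {¬C}
   clash {C, ¬C} at b — b ∈ C
4. b : D?  L(b) = {C, D, E} ∪ {¬D}
   clash {D, ¬D} at b — b ∈ D
5. b : E?  L(b) = {C, D, E} ∪ {¬E}
   clash {E, ¬E} at b — b ∈ E
6. Entailed for b: {A, B, C, D, E}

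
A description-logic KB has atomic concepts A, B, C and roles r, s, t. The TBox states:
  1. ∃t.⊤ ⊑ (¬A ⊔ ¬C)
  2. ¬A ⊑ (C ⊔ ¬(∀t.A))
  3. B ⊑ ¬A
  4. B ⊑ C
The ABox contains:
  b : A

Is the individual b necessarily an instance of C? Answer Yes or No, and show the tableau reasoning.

1. b : C?  L(b) = {A} ∪ {¬C}
   open: L(b) ⊇ {A, ¬B, ¬C, ∀t.⊥} — b ∉ C possible
2. Hence b : C: not entailed.

No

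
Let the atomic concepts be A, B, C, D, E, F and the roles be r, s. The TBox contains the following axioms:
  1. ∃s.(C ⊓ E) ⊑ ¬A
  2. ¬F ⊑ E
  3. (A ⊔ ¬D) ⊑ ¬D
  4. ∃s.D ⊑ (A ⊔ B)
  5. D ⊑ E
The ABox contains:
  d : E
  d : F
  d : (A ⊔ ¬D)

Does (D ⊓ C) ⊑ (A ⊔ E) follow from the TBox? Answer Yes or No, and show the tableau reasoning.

1. (D ⊓ C) ⊑ (A ⊔ E)  ⇔  ((D ⊓ C) ⊓ (¬A ⊓ ¬E)) unsat w.r.t. T
   all branches close; clash {E, ¬E} at x₀
2. Hence (D ⊓ C) ⊑ (A ⊔ E): entailed.

Yes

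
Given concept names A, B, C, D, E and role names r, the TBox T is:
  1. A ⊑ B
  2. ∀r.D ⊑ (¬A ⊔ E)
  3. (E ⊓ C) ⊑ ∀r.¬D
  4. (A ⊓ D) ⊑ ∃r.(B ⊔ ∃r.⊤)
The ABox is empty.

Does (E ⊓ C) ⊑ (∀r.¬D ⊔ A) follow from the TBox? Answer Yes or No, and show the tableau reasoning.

1. (E ⊓ C) ⊑ (∀r.¬D ⊔ A)  ⇔  ((E ⊓ C) ⊓ (∃r.D ⊓ ¬A)) unsat w.r.t. T
   all branches close; clash {D, ¬D} at an ∃-successor
2. Hence (E ⊓ C) ⊑ (∀r.¬D ⊔ A): entailed.

Yes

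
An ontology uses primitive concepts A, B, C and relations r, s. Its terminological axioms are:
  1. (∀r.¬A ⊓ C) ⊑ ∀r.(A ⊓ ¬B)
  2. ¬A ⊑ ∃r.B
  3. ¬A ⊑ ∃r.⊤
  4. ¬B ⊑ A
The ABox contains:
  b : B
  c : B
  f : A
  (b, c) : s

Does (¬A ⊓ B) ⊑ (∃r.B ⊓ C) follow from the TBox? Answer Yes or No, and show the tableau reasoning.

1. (¬A ⊓ B) ⊑ (∃r.B ⊓ C)  ⇔  ((¬A ⊓ B) ⊓ (∀r.¬B ⊔ ¬C)) unsat w.r.t. T
   apply at x₀: ¬A⊑∃r.B; ¬A⊑∃r.⊤
   open: L(x₀) ⊇ {B, ¬A, ¬C, ∃r.B, ∃r.⊤} (+ ∃-successors)
2. Hence (¬A ⊓ B) ⊑ (∃r.B ⊓ C): not entailed.

No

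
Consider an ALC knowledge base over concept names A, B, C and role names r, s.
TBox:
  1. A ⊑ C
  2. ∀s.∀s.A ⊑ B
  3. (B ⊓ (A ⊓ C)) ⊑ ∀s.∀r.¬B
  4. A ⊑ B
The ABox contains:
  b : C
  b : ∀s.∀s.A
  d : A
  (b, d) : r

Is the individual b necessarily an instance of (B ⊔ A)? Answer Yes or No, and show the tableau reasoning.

Yes

1. b : (B ⊔ A)?  L(b) = {C, ∀s.∀s.A} ∪ {(¬B ⊓ ¬A)}
   clash {B, ¬B} at b — b ∈ (B ⊔ A)
2. Hence b : (B ⊔ A): entailed.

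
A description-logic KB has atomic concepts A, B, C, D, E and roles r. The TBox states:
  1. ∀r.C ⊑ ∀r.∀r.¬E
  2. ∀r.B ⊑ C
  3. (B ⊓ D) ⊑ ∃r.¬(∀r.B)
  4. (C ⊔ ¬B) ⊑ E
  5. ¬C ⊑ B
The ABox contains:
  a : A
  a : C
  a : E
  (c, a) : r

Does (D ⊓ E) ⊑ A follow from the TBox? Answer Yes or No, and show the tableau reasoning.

1. (D ⊓ E) ⊑ A  ⇔  ((D ⊓ E) ⊓ ¬A) unsat w.r.t. T
   open: L(x₀) ⊇ {C, D, E, ¬A, ¬B, …} (+ ∃-successors)
2. Hence (D ⊓ E) ⊑ A: not entailed.

No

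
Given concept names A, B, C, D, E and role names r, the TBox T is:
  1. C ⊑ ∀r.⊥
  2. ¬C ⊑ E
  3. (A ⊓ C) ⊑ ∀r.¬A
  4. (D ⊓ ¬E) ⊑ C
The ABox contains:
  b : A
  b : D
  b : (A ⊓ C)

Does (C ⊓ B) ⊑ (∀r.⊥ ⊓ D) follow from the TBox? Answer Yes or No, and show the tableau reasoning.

1. (C ⊓ B) ⊑ (∀r.⊥ ⊓ D)  ⇔  ((C ⊓ B) ⊓ (∃r.⊤ ⊔ ¬D)) unsat w.r.t. T
   apply at x₀: C⊑∀r.⊥
   open: L(x₀) ⊇ {B, C, ¬A, ¬D, ∀r.⊥}
2. Hence (C ⊓ B) ⊑ (∀r.⊥ ⊓ D): not entailed.

No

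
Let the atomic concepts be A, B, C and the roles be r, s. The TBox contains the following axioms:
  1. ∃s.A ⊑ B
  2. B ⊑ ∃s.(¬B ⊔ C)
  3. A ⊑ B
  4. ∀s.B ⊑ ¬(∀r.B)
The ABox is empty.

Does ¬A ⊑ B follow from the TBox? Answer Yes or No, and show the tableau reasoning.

1. ¬A ⊑ B  ⇔  (¬A ⊓ ¬B) unsat w.r.t. T
   open: L(x₀) ⊇ {¬A, ¬B, ∀s.¬A, ∃s.¬B} (+ ∃-successors)
2. Hence ¬A ⊑ B: not entailed.

No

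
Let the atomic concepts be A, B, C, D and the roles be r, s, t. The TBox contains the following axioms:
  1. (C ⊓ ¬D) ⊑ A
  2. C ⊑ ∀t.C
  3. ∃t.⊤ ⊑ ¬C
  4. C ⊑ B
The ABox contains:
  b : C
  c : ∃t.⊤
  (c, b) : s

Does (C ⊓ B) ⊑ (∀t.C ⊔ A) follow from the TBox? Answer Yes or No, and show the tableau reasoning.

1. (C ⊓ B) ⊑ (∀t.C ⊔ A)  ⇔  ((C ⊓ B) ⊓ (∃t.¬C ⊓ ¬A)) unsat w.r.t. T
   all branches close; clash {C, ¬C} at x₀
2. Hence (C ⊓ B) ⊑ (∀t.C ⊔ A): entailed.

Yes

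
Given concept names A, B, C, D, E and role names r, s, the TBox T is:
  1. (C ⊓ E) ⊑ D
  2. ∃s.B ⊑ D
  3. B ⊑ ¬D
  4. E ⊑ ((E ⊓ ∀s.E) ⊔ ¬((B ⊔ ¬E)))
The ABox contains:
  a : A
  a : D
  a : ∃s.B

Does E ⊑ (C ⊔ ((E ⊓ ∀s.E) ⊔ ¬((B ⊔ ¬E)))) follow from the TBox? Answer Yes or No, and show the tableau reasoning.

Yes

1. E ⊑ (C ⊔ ((E ⊓ ∀s.E) ⊔ ¬((B ⊔ ¬E))))  ⇔  (E ⊓ (¬C ⊓ ((¬E ⊔ ∃s.¬E) ⊓ (B ⊔ ¬E)))) unsat w.r.t. T
   all branches close; clash {E, ¬E} at x₀
2. Hence E ⊑ (C ⊔ ((E ⊓ ∀s.E) ⊔ ¬((B ⊔ ¬E)))): entailed.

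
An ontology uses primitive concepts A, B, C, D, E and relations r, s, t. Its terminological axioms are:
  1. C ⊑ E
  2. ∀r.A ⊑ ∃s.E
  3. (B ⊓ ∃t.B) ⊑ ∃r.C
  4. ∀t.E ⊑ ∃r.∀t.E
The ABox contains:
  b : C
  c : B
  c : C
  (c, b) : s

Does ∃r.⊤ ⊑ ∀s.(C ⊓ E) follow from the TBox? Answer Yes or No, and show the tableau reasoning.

1. ∃r.⊤ ⊑ ∀s.(C ⊓ E)  ⇔  (∃r.⊤ ⊓ ∃s.(¬C ⊔ ¬E)) unsat w.r.t. T
   open: L(x₀) ⊇ {¬B, ¬C, ∃r.¬A, ∃r.⊤, ∃s.(¬C ⊔ ¬E), …} (+ ∃-successors)
2. Hence ∃r.⊤ ⊑ ∀s.(C ⊓ E): not entailed.

No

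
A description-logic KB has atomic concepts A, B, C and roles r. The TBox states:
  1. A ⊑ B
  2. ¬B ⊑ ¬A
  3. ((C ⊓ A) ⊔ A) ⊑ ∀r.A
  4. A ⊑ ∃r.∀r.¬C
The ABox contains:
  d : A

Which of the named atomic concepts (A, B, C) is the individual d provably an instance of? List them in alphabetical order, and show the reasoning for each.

1. d : A?  L(d) = {A} ∪ {¬A}
   clash {A, ¬A} at d — d ∈ A
2. d : B?  L(d) = {A} ∪ {¬B}
   clash {A, ¬A} at d — d ∈ B
3. d : C?  L(d) = {A} ∪ {¬C}
   apply at d: A⊑B; A⊑∃r.∀r.¬C
   open: L(d) ⊇ {A, B, ¬C, ∀r.A, ∃r.∀r.¬C} (+ ∃-successors) — d ∉ C possible
4. Entailed for d: {A, B}

{A, B}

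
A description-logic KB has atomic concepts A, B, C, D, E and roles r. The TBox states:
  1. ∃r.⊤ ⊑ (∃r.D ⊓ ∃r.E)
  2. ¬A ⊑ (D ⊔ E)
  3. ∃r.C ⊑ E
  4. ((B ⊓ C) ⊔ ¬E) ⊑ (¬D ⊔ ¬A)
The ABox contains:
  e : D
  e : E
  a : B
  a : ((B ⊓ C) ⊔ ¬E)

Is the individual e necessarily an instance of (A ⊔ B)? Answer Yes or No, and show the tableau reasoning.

1. e : (A ⊔ B)?  L(e) = {D, E} ∪ {(¬A ⊓ ¬B)}
   apply at e: ¬A⊑(D ⊔ E)
   open: L(e) ⊇ {D, E, ¬A, ¬B, ∀r.⊥} — e ∉ (A ⊔ B) possible
2. Hence e : (A ⊔ B): not entailed.

No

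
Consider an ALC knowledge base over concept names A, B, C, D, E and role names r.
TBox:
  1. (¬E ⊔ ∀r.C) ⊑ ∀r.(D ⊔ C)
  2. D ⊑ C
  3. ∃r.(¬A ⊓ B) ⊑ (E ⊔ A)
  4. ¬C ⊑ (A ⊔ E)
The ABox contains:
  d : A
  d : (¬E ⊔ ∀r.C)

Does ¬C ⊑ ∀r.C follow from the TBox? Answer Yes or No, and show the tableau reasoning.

1. ¬C ⊑ ∀r.C  ⇔  (¬C ⊓ ∃r.¬C) unsat w.r.t. T
   apply at x₀: ¬C⊑(A ⊔ E)
   open: L(x₀) ⊇ {A, E, ¬C, ¬D, ∀r.(A ⊔ ¬B), …} (+ ∃-successors)
2. Hence ¬C ⊑ ∀r.C: not entailed.

No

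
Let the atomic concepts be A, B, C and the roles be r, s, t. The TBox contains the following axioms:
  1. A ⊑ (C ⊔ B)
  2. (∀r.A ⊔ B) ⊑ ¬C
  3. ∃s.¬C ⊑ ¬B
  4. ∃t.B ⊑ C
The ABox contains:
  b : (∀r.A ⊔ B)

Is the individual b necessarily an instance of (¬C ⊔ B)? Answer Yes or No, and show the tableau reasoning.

1. b : (¬C ⊔ B)?  L(b) = {(∀r.A ⊔ B)} ∪ {(C ⊓ ¬B)}
   clash {B, ¬B} at b — b ∈ (¬C ⊔ B)
2. Hence b : (¬C ⊔ B): entailed.

Yes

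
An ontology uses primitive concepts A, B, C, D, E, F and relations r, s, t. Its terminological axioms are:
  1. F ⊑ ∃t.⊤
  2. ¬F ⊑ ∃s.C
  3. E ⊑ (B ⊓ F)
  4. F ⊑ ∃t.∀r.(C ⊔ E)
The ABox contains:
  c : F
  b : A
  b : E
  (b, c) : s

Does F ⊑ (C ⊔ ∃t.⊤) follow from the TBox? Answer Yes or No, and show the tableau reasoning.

1. F ⊑ (C ⊔ ∃t.⊤)  ⇔  (F ⊓ (¬C ⊓ ∀t.⊥)) unsat w.r.t. T
   all branches close; clash ⊥ at an ∃-successor
2. Hence F ⊑ (C ⊔ ∃t.⊤): entailed.

Yes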